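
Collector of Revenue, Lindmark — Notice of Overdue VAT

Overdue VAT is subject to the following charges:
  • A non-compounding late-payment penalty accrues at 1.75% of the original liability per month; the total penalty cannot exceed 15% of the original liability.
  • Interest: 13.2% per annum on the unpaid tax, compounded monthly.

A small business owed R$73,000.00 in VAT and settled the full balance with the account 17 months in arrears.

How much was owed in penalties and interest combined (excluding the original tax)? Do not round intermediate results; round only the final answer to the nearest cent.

Penalty (uncapped): 17 × 1.75% × R$73,000.00 = R$21,717.50; cap = 15% × R$73,000.00 = R$10,950.00 → penalty = R$10,950.00
Interest (13.2%/yr ÷ 12 = 1.1%/month): R$73,000.00 × ((1 + 0.011)^17 − 1) = R$14,920.9769…
Penalties + interest = R$10,950.0000 + R$14,920.9769… = R$25,870.98

R$25,870.98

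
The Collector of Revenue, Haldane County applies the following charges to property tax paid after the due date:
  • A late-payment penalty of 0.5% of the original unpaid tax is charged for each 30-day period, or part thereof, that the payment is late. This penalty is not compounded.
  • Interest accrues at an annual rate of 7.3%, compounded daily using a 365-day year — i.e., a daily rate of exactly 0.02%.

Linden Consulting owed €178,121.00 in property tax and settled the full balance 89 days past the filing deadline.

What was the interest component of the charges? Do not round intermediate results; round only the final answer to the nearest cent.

€3,198.62

Interest: €178,121.00 × ((1 + 0.0002)^89 − 1) = €178,121.00 × 0.01795755… = €3,198.6172…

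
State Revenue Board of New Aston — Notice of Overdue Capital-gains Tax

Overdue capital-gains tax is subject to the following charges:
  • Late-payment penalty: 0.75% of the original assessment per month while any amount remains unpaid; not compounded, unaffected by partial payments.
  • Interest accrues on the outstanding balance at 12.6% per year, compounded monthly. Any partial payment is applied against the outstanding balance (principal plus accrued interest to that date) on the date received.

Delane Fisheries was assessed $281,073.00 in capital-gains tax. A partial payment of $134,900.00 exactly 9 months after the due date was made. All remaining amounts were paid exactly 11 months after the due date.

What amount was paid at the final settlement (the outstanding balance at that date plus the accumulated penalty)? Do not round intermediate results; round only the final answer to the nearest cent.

$200,736.87

Monthly rate = 12.6% ÷ 12 = 1.05%
Balance at month 9: $281,073.0000 × (1 + 0.0105)^9 = $308,777.7439…
After $134,900.00 payment: $308,777.7439… − $134,900.00 = $173,877.7439…
Balance at month 11: $173,877.7439… × (1 + 0.0105)^2 = $177,548.3466…
Penalty: 11 × 0.75% × $281,073.00 = $23,188.52…
Final settlement = outstanding balance + penalty = $177,548.3466… + $23,188.52… = $200,736.87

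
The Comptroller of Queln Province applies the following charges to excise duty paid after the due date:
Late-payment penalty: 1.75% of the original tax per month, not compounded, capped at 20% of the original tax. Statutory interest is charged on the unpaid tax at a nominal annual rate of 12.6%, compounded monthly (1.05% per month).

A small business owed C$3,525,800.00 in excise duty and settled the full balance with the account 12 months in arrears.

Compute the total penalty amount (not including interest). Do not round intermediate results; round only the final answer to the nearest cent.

C$705,160.00

Penalty (uncapped): 12 × 1.75% × C$3,525,800.00 = C$740,418.00; cap = 20% × C$3,525,800.00 = C$705,160.00 → penalty = C$705,160.00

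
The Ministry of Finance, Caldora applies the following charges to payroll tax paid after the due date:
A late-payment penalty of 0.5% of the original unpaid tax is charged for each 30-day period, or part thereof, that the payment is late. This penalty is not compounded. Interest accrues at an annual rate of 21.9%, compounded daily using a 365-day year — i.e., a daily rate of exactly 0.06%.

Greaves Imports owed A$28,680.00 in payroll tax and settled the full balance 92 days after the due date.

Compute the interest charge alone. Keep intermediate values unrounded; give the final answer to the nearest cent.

A$1,627.14

Interest: A$28,680.00 × ((1 + 0.0006)^92 − 1) = A$28,680.00 × 0.05673445… = A$1,627.1441…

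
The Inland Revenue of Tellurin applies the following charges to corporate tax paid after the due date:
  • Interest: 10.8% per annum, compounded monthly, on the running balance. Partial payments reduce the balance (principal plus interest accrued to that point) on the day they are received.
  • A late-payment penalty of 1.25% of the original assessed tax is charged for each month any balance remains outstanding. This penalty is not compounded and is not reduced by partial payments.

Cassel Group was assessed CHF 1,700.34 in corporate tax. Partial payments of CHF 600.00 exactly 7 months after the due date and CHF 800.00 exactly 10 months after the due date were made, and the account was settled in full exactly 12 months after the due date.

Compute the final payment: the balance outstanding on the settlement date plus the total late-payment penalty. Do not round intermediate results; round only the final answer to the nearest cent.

Monthly rate = 10.8% ÷ 12 = 0.9%
Balance at month 7: CHF 1,700.3400 × (1 + 0.009)^7 = CHF 1,810.3975…
After CHF 600.00 payment: CHF 1,810.3975… − CHF 600.00 = CHF 1,210.3975…
Balance at month 10: CHF 1,210.3975… × (1 + 0.009)^3 = CHF 1,243.3732…
After CHF 800.00 payment: CHF 1,243.3732… − CHF 800.00 = CHF 443.3732…
Balance at month 12: CHF 443.3732… × (1 + 0.009)^2 = CHF 451.3898…
Penalty: 12 × 1.25% × CHF 1,700.34 = CHF 255.05…
Final settlement = outstanding balance + penalty = CHF 451.3898… + CHF 255.05… = CHF 706.44

CHF 706.44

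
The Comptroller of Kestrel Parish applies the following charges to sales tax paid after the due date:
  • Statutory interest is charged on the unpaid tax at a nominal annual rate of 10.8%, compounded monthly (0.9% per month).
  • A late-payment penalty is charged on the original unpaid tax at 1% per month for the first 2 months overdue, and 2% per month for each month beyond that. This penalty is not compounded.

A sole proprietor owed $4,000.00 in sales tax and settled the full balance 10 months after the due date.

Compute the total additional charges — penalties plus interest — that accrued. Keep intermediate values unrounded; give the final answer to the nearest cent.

$1,094.94

Penalty, months 1–2: 2 × 1% × $4,000.00 = $80.00
Penalty, months 3–10: 8 × 2% × $4,000.00 = $640.00
Interest: $4,000.00 × ((1 + 0.009)^10 − 1) = $4,000.00 × 0.0937339… = $374.9355…
Penalties + interest = $720.0000 + $374.9355… = $1,094.94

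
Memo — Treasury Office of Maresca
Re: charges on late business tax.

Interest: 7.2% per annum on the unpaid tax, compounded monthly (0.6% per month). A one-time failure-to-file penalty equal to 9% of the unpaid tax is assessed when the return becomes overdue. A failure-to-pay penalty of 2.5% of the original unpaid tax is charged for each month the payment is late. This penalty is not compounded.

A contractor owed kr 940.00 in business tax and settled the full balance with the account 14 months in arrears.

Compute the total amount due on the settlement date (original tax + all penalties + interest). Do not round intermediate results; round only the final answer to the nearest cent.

kr 1,435.71

Failure-to-file penalty: 9% × kr 940.00 = kr 84.60
Failure-to-pay penalty: 14 × 2.5% × kr 940.00 = kr 329.00
Interest: kr 940.00 × ((1 + 0.006)^14 − 1) = kr 940.00 × 0.0873559… = kr 82.1146…
Total = kr 940.00 + kr 413.6000 + kr 82.1146… = kr 1,435.71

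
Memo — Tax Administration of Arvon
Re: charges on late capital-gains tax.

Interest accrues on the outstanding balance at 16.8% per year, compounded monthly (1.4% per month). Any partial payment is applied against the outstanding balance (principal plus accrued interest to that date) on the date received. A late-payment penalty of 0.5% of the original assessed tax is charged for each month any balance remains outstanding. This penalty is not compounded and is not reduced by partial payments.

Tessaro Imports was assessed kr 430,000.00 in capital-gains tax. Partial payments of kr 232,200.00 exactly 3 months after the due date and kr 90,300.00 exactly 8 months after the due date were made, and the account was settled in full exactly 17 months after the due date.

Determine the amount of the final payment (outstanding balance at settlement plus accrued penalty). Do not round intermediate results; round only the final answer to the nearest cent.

kr 196,765.17

Balance at month 3: kr 430,000.0000 × (1 + 0.014)^3 = kr 448,314.0199…
After kr 232,200.00 payment: kr 448,314.0199… − kr 232,200.00 = kr 216,114.0199…
Balance at month 8: kr 216,114.0199… × (1 + 0.014)^5 = kr 231,671.5566…
After kr 90,300.00 payment: kr 231,671.5566… − kr 90,300.00 = kr 141,371.5566…
Balance at month 17: kr 141,371.5566… × (1 + 0.014)^9 = kr 160,215.1700…
Penalty: 17 × 0.5% × kr 430,000.00 = kr 36,550.00
Final settlement = outstanding balance + penalty = kr 160,215.1700… + kr 36,550.00 = kr 196,765.17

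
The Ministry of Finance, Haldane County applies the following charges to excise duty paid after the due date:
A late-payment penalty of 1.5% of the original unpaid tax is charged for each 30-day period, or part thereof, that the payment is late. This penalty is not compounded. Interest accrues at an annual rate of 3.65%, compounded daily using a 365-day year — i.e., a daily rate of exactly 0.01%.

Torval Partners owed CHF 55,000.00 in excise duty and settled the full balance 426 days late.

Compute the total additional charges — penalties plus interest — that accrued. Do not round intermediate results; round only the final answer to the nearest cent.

CHF 14,768.50

Penalty periods: ⌈426/30⌉ = 15; penalty = 15 × 1.5% × CHF 55,000.00 = CHF 12,375.00
Interest: CHF 55,000.00 × ((1 + 0.0001)^426 − 1) = CHF 55,000.00 × 0.04351818… = CHF 2,393.4999…
Penalties + interest = CHF 12,375.0000 + CHF 2,393.4999… = CHF 14,768.50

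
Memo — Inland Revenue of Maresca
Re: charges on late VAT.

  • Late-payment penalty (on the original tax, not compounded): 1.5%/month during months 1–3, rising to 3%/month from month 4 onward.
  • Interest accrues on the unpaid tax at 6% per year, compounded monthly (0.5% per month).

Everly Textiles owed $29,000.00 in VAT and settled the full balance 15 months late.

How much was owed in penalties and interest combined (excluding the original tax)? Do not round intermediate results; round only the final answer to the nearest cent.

Penalty, months 1–3: 3 × 1.5% × $29,000.00 = $1,305.00
Penalty, months 4–15: 12 × 3% × $29,000.00 = $10,440.00
Interest: $29,000.00 × ((1 + 0.005)^15 − 1) = $29,000.00 × 0.0776827… = $2,252.7994…
Penalties + interest = $11,745.0000 + $2,252.7994… = $13,997.80

$13,997.80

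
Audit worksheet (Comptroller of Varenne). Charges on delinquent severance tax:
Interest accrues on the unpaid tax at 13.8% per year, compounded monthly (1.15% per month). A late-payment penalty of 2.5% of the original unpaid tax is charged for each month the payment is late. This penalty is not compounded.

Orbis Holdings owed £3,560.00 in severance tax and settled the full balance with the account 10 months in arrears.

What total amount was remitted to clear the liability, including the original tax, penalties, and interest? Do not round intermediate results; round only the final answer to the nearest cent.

Late-payment penalty: 10 × 2.5% × £3,560.00 = £890.00
Interest: £3,560.00 × ((1 + 0.0115)^10 − 1) = £3,560.00 × 0.1211375… = £431.2494…
Total = £3,560.00 + £890.0000 + £431.2494… = £4,881.25

£4,881.25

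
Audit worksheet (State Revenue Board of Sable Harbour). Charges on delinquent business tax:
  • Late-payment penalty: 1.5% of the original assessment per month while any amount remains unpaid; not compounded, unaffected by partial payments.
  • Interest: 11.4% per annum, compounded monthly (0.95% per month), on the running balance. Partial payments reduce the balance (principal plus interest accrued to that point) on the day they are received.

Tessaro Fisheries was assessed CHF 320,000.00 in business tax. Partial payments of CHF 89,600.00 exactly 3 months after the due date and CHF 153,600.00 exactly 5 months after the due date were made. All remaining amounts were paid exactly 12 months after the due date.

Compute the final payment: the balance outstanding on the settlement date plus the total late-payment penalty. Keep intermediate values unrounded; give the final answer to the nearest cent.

Balance at month 3: CHF 320,000.0000 × (1 + 0.0095)^3 = CHF 329,206.9144…
After CHF 89,600.00 payment: CHF 329,206.9144… − CHF 89,600.00 = CHF 239,606.9144…
Balance at month 5: CHF 239,606.9144… × (1 + 0.0095)^2 = CHF 244,181.0703…
After CHF 153,600.00 payment: CHF 244,181.0703… − CHF 153,600.00 = CHF 90,581.0703…
Balance at month 12: CHF 90,581.0703… × (1 + 0.0095)^7 = CHF 96,779.1293…
Penalty: 12 × 1.5% × CHF 320,000.00 = CHF 57,600.00
Final settlement = outstanding balance + penalty = CHF 96,779.1293… + CHF 57,600.00 = CHF 154,379.13

CHF 154,379.13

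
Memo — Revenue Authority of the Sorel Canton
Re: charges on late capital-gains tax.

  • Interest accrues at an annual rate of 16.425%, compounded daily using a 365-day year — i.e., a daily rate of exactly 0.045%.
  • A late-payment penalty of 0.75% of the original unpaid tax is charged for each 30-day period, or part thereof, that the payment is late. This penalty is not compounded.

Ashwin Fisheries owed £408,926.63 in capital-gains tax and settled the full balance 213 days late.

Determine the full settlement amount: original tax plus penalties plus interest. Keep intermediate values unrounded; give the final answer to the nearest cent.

£474,588.07

Penalty periods: ⌈213/30⌉ = 8; penalty = 8 × 0.75% × £408,926.63 = £24,535.60…
Interest: £408,926.63 × ((1 + 0.00045)^213 − 1) = £408,926.63 × 0.10057023… = £41,125.8470…
Total = £408,926.63 + £24,535.5978 + £41,125.8470… = £474,588.07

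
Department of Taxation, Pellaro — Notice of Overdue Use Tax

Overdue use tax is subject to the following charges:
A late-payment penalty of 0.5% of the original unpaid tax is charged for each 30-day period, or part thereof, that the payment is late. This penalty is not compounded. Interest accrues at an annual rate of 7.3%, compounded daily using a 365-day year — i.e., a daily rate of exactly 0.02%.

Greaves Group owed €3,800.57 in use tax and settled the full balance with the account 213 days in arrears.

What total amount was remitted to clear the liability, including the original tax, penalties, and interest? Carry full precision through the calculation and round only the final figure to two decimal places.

Penalty periods: ⌈213/30⌉ = 8; penalty = 8 × 0.5% × €3,800.57 = €152.02…
Interest: €3,800.57 × ((1 + 0.0002)^213 − 1) = €3,800.57 × 0.04351596… = €165.3854…
Total = €3,800.57 + €152.0228 + €165.3854… = €4,117.98

€4,117.98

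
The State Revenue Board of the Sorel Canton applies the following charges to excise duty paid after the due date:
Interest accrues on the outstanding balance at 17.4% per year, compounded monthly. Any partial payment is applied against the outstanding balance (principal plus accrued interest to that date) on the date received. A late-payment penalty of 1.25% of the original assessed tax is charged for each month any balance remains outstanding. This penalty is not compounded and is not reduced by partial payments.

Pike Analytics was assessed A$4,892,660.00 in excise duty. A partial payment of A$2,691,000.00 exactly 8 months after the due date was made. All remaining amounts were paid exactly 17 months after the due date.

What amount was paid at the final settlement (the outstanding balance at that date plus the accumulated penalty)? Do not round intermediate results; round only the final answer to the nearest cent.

A$4,225,721.18

Monthly rate = 17.4% ÷ 12 = 1.45%
Balance at month 8: A$4,892,660.0000 × (1 + 0.0145)^8 = A$5,489,862.2555…
After A$2,691,000.00 payment: A$5,489,862.2555… − A$2,691,000.00 = A$2,798,862.2555…
Balance at month 17: A$2,798,862.2555… × (1 + 0.0145)^9 = A$3,186,030.9310…
Penalty: 17 × 1.25% × A$4,892,660.00 = A$1,039,690.25
Final settlement = outstanding balance + penalty = A$3,186,030.9310… + A$1,039,690.25 = A$4,225,721.18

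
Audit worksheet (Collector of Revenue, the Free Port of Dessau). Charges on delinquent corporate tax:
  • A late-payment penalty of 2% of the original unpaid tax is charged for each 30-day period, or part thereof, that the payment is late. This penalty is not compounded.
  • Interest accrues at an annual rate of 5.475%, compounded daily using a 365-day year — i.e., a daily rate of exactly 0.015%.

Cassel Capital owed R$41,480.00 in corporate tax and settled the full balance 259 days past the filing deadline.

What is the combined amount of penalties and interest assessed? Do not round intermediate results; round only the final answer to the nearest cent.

Penalty periods: ⌈259/30⌉ = 9; penalty = 9 × 2% × R$41,480.00 = R$7,466.40
Interest: R$41,480.00 × ((1 + 0.00015)^259 − 1) = R$41,480.00 × 0.03961150… = R$1,643.0851…
Penalties + interest = R$7,466.4000 + R$1,643.0851… = R$9,109.49

R$9,109.49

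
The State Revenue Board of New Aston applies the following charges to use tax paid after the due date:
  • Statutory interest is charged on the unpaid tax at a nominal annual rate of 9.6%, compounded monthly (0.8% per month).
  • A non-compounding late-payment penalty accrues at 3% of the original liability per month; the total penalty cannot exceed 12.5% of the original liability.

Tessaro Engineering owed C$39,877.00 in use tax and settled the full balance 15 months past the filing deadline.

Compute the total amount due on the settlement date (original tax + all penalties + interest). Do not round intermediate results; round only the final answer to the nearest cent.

C$49,924.36

Penalty (uncapped): 15 × 3% × C$39,877.00 = C$17,944.65; cap = 12.5% × C$39,877.00 = C$4,984.63… → penalty = C$4,984.63…
Interest: C$39,877.00 × ((1 + 0.008)^15 − 1) = C$39,877.00 × 0.1269587… = C$5,062.7301…
Total = C$39,877.00 + C$4,984.6250 + C$5,062.7301… = C$49,924.36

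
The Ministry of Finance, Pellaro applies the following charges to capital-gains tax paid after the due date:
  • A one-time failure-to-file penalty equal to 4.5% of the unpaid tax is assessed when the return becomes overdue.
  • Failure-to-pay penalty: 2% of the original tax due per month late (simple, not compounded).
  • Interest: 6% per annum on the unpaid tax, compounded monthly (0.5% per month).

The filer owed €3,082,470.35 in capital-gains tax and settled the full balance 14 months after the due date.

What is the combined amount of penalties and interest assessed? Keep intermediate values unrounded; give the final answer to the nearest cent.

€1,224,730.61

Failure-to-file penalty: 4.5% × €3,082,470.35 = €138,711.17…
Failure-to-pay penalty: 14 × 2% × €3,082,470.35 = €863,091.70…
Interest: €3,082,470.35 × ((1 + 0.005)^14 − 1) = €3,082,470.35 × 0.0723211… = €222,927.7448…
Penalties + interest = €1,001,802.8638… + €222,927.7448… = €1,224,730.61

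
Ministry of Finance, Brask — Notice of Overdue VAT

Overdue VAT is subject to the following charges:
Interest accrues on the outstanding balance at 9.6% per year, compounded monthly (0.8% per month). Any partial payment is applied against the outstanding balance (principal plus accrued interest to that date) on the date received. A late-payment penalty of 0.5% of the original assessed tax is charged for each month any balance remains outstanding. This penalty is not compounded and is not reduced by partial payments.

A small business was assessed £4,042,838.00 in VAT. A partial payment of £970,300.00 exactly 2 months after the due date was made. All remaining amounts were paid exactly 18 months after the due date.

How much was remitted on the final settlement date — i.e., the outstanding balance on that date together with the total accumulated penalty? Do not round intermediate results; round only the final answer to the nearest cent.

£3,927,954.57

Balance at month 2: £4,042,838.0000 × (1 + 0.008)^2 = £4,107,782.1496…
After £970,300.00 payment: £4,107,782.1496… − £970,300.00 = £3,137,482.1496…
Balance at month 18: £3,137,482.1496… × (1 + 0.008)^16 = £3,564,099.1514…
Penalty: 18 × 0.5% × £4,042,838.00 = £363,855.42
Final settlement = outstanding balance + penalty = £3,564,099.1514… + £363,855.42 = £3,927,954.57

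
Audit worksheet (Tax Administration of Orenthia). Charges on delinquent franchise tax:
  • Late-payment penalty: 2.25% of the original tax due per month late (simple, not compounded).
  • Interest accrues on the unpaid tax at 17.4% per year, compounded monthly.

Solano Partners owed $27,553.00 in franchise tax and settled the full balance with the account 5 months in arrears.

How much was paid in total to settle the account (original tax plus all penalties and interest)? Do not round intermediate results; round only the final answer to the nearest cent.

$32,709.08

Late-payment penalty = 2.25% × $27,553.00 × 5 mo = $3,099.71…
Interest (17.4%/yr ÷ 12 = 1.45%/month): $27,553.00 × ((1 + 0.0145)^5 − 1) = $2,056.3688…
Total = $27,553.00 + $3,099.7125 + $2,056.3688… = $32,709.08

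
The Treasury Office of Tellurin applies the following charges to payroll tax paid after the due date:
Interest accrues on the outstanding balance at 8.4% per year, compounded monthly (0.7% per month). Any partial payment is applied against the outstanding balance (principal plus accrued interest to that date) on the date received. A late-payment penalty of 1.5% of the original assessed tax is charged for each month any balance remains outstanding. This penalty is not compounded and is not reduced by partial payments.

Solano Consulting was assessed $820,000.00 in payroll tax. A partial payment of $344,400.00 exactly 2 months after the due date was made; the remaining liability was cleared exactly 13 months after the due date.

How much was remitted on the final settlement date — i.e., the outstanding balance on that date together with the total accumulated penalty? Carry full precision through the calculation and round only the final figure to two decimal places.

Balance at month 2: $820,000.0000 × (1 + 0.007)^2 = $831,520.1800
After $344,400.00 payment: $831,520.1800 − $344,400.00 = $487,120.1800
Balance at month 13: $487,120.1800 × (1 + 0.007)^11 = $525,969.1811…
Penalty: 13 × 1.5% × $820,000.00 = $159,900.00
Final settlement = outstanding balance + penalty = $525,969.1811… + $159,900.00 = $685,869.18

$685,869.18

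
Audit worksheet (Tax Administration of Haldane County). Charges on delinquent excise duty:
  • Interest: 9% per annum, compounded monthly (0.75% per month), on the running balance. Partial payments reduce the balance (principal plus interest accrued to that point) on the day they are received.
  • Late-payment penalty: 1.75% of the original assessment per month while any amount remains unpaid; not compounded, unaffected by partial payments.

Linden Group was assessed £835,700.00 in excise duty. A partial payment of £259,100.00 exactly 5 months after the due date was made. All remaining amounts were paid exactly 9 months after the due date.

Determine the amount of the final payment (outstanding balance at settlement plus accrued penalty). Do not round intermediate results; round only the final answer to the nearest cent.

£758,493.86

Balance at month 5: £835,700.0000 × (1 + 0.0075)^5 = £867,512.3701…
After £259,100.00 payment: £867,512.3701… − £259,100.00 = £608,412.3701…
Balance at month 9: £608,412.3701… × (1 + 0.0075)^4 = £626,871.1090…
Penalty: 9 × 1.75% × £835,700.00 = £131,622.75
Final settlement = outstanding balance + penalty = £626,871.1090… + £131,622.75 = £758,493.86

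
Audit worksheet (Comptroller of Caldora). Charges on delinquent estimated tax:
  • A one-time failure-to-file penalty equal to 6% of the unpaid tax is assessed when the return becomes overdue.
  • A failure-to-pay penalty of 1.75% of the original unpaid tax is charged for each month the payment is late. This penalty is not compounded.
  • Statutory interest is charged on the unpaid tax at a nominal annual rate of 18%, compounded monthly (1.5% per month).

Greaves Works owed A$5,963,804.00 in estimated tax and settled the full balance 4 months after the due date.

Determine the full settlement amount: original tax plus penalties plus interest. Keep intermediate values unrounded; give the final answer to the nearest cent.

Failure-to-file penalty: 6% × A$5,963,804.00 = A$357,828.24
Failure-to-pay penalty: 4 × 1.75% × A$5,963,804.00 = A$417,466.28
Interest: A$5,963,804.00 × ((1 + 0.015)^4 − 1) = A$5,963,804.00 × 0.0613636… = A$365,960.1887…
Total = A$5,963,804.00 + A$775,294.5200 + A$365,960.1887… = A$7,105,058.71

A$7,105,058.71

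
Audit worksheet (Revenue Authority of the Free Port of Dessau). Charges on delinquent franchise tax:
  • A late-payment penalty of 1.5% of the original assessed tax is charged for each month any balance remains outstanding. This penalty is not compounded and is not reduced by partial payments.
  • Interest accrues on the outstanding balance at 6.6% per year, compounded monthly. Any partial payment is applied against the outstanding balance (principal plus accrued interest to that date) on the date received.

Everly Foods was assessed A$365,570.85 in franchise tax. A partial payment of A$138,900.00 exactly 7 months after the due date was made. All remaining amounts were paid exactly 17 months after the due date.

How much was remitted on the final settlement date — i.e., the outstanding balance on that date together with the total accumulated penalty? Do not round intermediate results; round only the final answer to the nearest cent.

A$347,787.04

Monthly rate = 6.6% ÷ 12 = 0.55%
Balance at month 7: A$365,570.8500 × (1 + 0.0055)^7 = A$379,879.6971…
After A$138,900.00 payment: A$379,879.6971… − A$138,900.00 = A$240,979.6971…
Balance at month 17: A$240,979.6971… × (1 + 0.0055)^10 = A$254,566.4718…
Penalty: 17 × 1.5% × A$365,570.85 = A$93,220.57…
Final settlement = outstanding balance + penalty = A$254,566.4718… + A$93,220.57… = A$347,787.04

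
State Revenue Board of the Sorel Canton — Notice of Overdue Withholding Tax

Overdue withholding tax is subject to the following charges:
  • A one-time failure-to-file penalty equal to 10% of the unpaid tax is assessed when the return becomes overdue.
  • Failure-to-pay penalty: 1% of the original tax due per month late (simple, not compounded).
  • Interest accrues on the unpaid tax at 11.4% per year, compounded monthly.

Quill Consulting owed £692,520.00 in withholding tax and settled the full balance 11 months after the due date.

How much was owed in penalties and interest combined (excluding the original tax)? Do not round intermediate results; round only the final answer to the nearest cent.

Failure-to-file penalty: 10% × £692,520.00 = £69,252.00
Failure-to-pay penalty = 1% × £692,520.00 × 11 mo = £76,177.20
Interest (11.4%/yr ÷ 12 = 0.95%/month): £692,520.00 × ((1 + 0.0095)^11 − 1) = £75,905.6912…
Penalties + interest = £145,429.2000 + £75,905.6912… = £221,334.89

£221,334.89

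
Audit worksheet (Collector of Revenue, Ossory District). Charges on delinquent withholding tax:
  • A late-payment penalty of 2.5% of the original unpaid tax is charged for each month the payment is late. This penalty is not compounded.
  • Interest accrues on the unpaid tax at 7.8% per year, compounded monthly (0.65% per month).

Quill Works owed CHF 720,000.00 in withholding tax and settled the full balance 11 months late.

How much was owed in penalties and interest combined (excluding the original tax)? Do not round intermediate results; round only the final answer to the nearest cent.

Late-payment penalty = 2.5% × CHF 720,000.00 × 11 mo = CHF 198,000.00
Interest: CHF 720,000.00 × ((1 + 0.0065)^11 − 1) = CHF 720,000.00 × 0.0738697… = CHF 53,186.1535…
Penalties + interest = CHF 198,000.0000 + CHF 53,186.1535… = CHF 251,186.15

CHF 251,186.15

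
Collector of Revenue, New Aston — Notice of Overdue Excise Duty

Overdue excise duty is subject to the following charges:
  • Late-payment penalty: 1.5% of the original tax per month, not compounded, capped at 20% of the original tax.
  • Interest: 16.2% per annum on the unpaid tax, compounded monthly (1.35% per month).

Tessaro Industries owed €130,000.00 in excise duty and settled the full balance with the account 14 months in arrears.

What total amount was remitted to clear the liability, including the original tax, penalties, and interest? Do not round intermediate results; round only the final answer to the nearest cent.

Penalty (uncapped): 14 × 1.5% × €130,000.00 = €27,300.00; cap = 20% × €130,000.00 = €26,000.00 → penalty = €26,000.00
Interest: €130,000.00 × ((1 + 0.0135)^14 − 1) = €130,000.00 × 0.2065145… = €26,846.8838…
Total = €130,000.00 + €26,000.0000 + €26,846.8838… = €182,846.88

€182,846.88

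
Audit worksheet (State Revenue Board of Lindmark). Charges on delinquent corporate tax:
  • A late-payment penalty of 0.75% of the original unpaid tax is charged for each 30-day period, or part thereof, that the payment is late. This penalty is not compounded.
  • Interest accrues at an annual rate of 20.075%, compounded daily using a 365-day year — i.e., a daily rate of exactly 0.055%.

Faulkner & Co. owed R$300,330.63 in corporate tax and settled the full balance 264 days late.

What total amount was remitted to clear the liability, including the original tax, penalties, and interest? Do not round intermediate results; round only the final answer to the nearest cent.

Penalty periods: ⌈264/30⌉ = 9; penalty = 9 × 0.75% × R$300,330.63 = R$20,272.32…
Interest: R$300,330.63 × ((1 + 0.00055)^264 − 1) = R$300,330.63 × 0.15622465… = R$46,919.0473…
Total = R$300,330.63 + R$20,272.3175… + R$46,919.0473… = R$367,521.99

R$367,521.99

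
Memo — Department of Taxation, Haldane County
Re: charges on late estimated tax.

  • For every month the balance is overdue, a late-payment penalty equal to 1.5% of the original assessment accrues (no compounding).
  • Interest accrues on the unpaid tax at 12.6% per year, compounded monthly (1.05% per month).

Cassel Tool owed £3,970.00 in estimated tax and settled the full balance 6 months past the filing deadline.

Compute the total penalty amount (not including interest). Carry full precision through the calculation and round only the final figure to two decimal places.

£357.30

Late-payment penalty = 1.5% × £3,970.00 × 6 mo = £357.30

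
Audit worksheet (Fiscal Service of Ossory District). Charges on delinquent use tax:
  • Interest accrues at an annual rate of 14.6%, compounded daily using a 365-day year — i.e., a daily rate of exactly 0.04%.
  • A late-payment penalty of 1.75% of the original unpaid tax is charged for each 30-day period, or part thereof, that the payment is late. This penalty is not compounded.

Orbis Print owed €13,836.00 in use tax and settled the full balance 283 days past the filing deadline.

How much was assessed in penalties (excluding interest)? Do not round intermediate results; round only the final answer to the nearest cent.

€2,421.30

Penalty periods: ⌈283/30⌉ = 10; penalty = 10 × 1.75% × €13,836.00 = €2,421.30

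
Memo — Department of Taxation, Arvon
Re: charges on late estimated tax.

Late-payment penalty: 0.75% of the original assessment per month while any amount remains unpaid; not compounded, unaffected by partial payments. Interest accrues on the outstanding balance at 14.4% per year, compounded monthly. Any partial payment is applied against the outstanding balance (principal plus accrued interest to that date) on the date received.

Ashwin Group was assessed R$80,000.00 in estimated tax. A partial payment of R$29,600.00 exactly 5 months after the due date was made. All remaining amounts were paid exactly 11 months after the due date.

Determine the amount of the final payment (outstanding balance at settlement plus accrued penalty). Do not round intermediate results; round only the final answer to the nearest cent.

Monthly rate = 14.4% ÷ 12 = 1.2%
Balance at month 5: R$80,000.0000 × (1 + 0.012)^5 = R$84,916.5907…
After R$29,600.00 payment: R$84,916.5907… − R$29,600.00 = R$55,316.5907…
Balance at month 11: R$55,316.5907… × (1 + 0.012)^6 = R$59,420.7981…
Penalty: 11 × 0.75% × R$80,000.00 = R$6,600.00
Final settlement = outstanding balance + penalty = R$59,420.7981… + R$6,600.00 = R$66,020.80

R$66,020.80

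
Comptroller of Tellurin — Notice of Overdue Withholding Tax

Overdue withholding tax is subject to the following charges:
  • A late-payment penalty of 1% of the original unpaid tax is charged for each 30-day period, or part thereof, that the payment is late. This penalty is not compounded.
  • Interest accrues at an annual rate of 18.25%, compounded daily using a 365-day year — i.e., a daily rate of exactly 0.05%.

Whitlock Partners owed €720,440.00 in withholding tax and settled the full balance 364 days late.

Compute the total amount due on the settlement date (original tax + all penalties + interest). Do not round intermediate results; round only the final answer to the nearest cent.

Penalty periods: ⌈364/30⌉ = 13; penalty = 13 × 1% × €720,440.00 = €93,657.20
Interest: €720,440.00 × ((1 + 0.0005)^364 − 1) = €720,440.00 × 0.19955963… = €143,770.7405…
Total = €720,440.00 + €93,657.2000 + €143,770.7405… = €957,867.94

€957,867.94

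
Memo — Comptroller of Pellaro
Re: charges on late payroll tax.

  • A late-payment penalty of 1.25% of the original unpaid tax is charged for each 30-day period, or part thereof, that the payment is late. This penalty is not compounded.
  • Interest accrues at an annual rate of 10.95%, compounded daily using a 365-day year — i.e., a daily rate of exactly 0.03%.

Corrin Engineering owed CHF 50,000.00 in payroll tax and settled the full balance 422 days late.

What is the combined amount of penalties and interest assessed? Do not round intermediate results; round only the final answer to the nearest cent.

Penalty periods: ⌈422/30⌉ = 15; penalty = 15 × 1.25% × CHF 50,000.00 = CHF 9,375.00
Interest: CHF 50,000.00 × ((1 + 0.0003)^422 − 1) = CHF 50,000.00 × 0.13494139… = CHF 6,747.0697…
Penalties + interest = CHF 9,375.0000 + CHF 6,747.0697… = CHF 16,122.07

CHF 16,122.07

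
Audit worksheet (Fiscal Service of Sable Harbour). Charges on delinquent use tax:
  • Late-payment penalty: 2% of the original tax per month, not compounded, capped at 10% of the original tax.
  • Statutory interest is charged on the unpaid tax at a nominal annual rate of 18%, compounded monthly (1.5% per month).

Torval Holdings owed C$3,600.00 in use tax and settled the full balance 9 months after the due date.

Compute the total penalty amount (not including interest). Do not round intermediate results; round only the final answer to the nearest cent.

C$360.00

Penalty (uncapped): 9 × 2% × C$3,600.00 = C$648.00; cap = 10% × C$3,600.00 = C$360.00 → penalty = C$360.00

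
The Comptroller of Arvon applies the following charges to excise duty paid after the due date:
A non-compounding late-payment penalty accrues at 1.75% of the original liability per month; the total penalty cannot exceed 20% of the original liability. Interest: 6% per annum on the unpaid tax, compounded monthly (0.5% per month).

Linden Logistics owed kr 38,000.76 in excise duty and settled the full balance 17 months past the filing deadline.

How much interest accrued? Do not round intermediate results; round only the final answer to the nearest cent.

kr 3,362.55

Interest: kr 38,000.76 × ((1 + 0.005)^17 − 1) = kr 38,000.76 × 0.0884865… = kr 3,362.5545…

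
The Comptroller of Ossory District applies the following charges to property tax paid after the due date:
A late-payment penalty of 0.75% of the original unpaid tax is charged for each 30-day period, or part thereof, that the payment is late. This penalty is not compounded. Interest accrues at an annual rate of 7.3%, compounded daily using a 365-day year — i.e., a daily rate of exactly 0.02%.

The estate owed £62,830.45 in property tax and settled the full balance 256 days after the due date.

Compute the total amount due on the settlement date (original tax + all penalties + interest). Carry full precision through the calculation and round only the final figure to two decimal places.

£70,371.86

Penalty periods: ⌈256/30⌉ = 9; penalty = 9 × 0.75% × £62,830.45 = £4,241.06…
Interest: £62,830.45 × ((1 + 0.0002)^256 − 1) = £62,830.45 × 0.05252799… = £3,300.3573…
Total = £62,830.45 + £4,241.0554… + £3,300.3573… = £70,371.86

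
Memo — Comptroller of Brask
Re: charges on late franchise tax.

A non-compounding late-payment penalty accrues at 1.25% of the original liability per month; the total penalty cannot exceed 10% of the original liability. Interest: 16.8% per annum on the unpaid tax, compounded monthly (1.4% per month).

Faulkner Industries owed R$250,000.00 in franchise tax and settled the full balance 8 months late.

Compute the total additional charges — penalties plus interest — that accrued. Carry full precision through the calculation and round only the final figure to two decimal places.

Penalty (uncapped): 8 × 1.25% × R$250,000.00 = R$25,000.00; cap = 10% × R$250,000.00 = R$25,000.00 → penalty = R$25,000.00
Interest: R$250,000.00 × ((1 + 0.014)^8 − 1) = R$250,000.00 × 0.1176444… = R$29,411.0959…
Penalties + interest = R$25,000.0000 + R$29,411.0959… = R$54,411.10

R$54,411.10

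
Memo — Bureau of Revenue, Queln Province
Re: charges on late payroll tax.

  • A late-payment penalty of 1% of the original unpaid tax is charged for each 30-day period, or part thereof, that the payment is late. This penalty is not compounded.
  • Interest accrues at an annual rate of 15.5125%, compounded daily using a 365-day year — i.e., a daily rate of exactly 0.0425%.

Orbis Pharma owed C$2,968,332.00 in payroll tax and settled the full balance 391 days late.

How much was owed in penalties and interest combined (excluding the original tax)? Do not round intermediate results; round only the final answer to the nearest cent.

Penalty periods: ⌈391/30⌉ = 14; penalty = 14 × 1% × C$2,968,332.00 = C$415,566.48
Interest: C$2,968,332.00 × ((1 + 0.000425)^391 − 1) = C$2,968,332.00 × 0.18073804… = C$536,490.4980…
Penalties + interest = C$415,566.4800 + C$536,490.4980… = C$952,056.98

C$952,056.98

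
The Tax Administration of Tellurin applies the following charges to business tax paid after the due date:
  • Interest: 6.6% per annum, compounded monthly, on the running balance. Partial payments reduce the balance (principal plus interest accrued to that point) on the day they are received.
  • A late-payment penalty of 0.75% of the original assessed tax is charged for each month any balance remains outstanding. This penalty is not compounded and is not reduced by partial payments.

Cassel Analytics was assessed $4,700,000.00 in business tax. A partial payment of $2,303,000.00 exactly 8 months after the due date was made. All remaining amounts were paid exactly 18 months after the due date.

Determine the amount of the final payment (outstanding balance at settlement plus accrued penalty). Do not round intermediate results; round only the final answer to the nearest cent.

$3,389,357.84

Monthly rate = 6.6% ÷ 12 = 0.55%
Balance at month 8: $4,700,000.0000 × (1 + 0.0055)^8 = $4,910,824.9923…
After $2,303,000.00 payment: $4,910,824.9923… − $2,303,000.00 = $2,607,824.9923…
Balance at month 18: $2,607,824.9923… × (1 + 0.0055)^10 = $2,754,857.8383…
Penalty: 18 × 0.75% × $4,700,000.00 = $634,500.00
Final settlement = outstanding balance + penalty = $2,754,857.8383… + $634,500.00 = $3,389,357.84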